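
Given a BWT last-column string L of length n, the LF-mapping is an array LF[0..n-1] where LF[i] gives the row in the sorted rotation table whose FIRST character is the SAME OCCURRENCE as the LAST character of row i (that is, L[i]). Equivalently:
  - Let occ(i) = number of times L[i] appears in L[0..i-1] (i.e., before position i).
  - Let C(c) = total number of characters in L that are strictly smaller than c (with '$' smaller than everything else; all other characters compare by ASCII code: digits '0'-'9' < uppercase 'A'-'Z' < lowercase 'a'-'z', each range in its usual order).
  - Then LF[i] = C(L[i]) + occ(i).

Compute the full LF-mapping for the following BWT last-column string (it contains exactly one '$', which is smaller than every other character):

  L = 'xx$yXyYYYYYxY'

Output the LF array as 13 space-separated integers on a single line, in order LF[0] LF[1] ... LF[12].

Char counts: '$':1, 'X':1, 'Y':6, 'x':3, 'y':2
C (first-col start): C('$')=0, C('X')=1, C('Y')=2, C('x')=8, C('y')=11
L[0]='x': occ=0, LF[0]=C('x')+0=8+0=8
L[1]='x': occ=1, LF[1]=C('x')+1=8+1=9
L[2]='$': occ=0, LF[2]=C('$')+0=0+0=0
L[3]='y': occ=0, LF[3]=C('y')+0=11+0=11
L[4]='X': occ=0, LF[4]=C('X')+0=1+0=1
L[5]='y': occ=1, LF[5]=C('y')+1=11+1=12
L[6]='Y': occ=0, LF[6]=C('Y')+0=2+0=2
L[7]='Y': occ=1, LF[7]=C('Y')+1=2+1=3
L[8]='Y': occ=2, LF[8]=C('Y')+2=2+2=4
L[9]='Y': occ=3, LF[9]=C('Y')+3=2+3=5
L[10]='Y': occ=4, LF[10]=C('Y')+4=2+4=6
L[11]='x': occ=2, LF[11]=C('x')+2=8+2=10
L[12]='Y': occ=5, LF[12]=C('Y')+5=2+5=7

Answer: 8 9 0 11 1 12 2 3 4 5 6 10 7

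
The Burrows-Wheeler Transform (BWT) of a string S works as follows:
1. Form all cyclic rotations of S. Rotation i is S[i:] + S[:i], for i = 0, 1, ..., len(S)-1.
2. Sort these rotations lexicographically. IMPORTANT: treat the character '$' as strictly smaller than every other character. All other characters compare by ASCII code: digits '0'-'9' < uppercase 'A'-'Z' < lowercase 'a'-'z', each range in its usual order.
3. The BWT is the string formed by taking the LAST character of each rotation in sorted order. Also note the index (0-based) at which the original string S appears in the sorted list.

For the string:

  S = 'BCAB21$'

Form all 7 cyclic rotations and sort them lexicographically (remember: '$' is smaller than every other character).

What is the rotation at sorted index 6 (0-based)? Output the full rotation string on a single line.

Answer: CAB21$B

Derivation:
All 7 rotations (rotation i = S[i:]+S[:i]):
  rot[0] = BCAB21$
  rot[1] = CAB21$B
  rot[2] = AB21$BC
  rot[3] = B21$BCA
  rot[4] = 21$BCAB
  rot[5] = 1$BCAB2
  rot[6] = $BCAB21
Sorted (with $ < everything):
  sorted[0] = $BCAB21
  sorted[1] = 1$BCAB2
  sorted[2] = 21$BCAB
  sorted[3] = AB21$BC
  sorted[4] = B21$BCA
  sorted[5] = BCAB21$
  sorted[6] = CAB21$B
sorted[6] = CAB21$B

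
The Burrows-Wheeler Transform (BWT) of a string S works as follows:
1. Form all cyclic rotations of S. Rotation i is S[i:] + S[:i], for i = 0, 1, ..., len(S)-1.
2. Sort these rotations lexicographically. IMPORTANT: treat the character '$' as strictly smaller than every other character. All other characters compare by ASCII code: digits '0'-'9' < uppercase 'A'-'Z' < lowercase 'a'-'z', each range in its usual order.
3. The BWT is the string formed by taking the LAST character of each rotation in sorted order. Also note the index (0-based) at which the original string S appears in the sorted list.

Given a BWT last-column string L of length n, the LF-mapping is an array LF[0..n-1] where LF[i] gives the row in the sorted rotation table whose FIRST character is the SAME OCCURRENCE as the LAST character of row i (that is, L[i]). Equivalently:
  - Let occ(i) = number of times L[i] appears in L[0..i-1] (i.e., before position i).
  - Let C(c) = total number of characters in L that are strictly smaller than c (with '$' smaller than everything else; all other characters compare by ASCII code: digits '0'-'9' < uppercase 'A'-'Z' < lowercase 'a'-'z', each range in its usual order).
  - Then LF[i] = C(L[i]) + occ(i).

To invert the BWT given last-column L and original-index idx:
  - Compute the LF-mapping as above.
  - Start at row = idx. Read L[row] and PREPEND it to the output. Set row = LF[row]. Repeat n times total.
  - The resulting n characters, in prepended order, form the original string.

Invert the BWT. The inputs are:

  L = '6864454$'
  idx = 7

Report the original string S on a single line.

Answer: 8446456$

Derivation:
LF mapping: 5 7 6 1 2 4 3 0
Walk LF starting at row 7, prepending L[row]:
  step 1: row=7, L[7]='$', prepend. Next row=LF[7]=0
  step 2: row=0, L[0]='6', prepend. Next row=LF[0]=5
  step 3: row=5, L[5]='5', prepend. Next row=LF[5]=4
  step 4: row=4, L[4]='4', prepend. Next row=LF[4]=2
  step 5: row=2, L[2]='6', prepend. Next row=LF[2]=6
  step 6: row=6, L[6]='4', prepend. Next row=LF[6]=3
  step 7: row=3, L[3]='4', prepend. Next row=LF[3]=1
  step 8: row=1, L[1]='8', prepend. Next row=LF[1]=7
Reversed output: 8446456$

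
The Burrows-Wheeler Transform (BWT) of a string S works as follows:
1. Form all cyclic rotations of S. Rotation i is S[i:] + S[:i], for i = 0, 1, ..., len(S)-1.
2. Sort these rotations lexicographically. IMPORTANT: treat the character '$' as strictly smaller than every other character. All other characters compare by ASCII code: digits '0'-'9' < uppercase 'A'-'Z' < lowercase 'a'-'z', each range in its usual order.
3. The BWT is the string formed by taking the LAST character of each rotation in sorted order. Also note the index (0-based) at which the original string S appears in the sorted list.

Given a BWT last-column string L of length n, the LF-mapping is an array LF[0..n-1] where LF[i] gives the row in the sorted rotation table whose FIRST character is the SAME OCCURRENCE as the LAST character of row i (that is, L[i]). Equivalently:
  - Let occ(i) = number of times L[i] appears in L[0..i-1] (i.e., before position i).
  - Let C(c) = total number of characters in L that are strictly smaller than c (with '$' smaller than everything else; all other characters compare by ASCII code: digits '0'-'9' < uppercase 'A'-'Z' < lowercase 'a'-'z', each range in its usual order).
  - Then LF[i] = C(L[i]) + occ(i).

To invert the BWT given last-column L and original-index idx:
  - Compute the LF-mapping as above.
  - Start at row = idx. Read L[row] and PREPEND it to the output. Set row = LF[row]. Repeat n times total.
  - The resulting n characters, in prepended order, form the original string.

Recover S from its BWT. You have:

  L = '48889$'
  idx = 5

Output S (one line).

Answer: 98884$

Derivation:
LF mapping: 1 2 3 4 5 0
Walk LF starting at row 5, prepending L[row]:
  step 1: row=5, L[5]='$', prepend. Next row=LF[5]=0
  step 2: row=0, L[0]='4', prepend. Next row=LF[0]=1
  step 3: row=1, L[1]='8', prepend. Next row=LF[1]=2
  step 4: row=2, L[2]='8', prepend. Next row=LF[2]=3
  step 5: row=3, L[3]='8', prepend. Next row=LF[3]=4
  step 6: row=4, L[4]='9', prepend. Next row=LF[4]=5
Reversed output: 98884$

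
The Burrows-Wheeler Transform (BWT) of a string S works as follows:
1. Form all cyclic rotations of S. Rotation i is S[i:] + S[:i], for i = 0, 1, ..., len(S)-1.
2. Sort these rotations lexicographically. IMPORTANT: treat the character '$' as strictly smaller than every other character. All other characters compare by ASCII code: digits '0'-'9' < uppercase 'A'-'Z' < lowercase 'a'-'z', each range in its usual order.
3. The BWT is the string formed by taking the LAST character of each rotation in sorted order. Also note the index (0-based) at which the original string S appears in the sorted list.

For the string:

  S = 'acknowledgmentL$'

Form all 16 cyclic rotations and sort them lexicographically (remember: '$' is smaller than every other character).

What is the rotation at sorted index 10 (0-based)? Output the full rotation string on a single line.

All 16 rotations (rotation i = S[i:]+S[:i]):
  rot[0] = acknowledgmentL$
  rot[1] = cknowledgmentL$a
  rot[2] = knowledgmentL$ac
  rot[3] = nowledgmentL$ack
  rot[4] = owledgmentL$ackn
  rot[5] = wledgmentL$ackno
  rot[6] = ledgmentL$acknow
  rot[7] = edgmentL$acknowl
  rot[8] = dgmentL$acknowle
  rot[9] = gmentL$acknowled
  rot[10] = mentL$acknowledg
  rot[11] = entL$acknowledgm
  rot[12] = ntL$acknowledgme
  rot[13] = tL$acknowledgmen
  rot[14] = L$acknowledgment
  rot[15] = $acknowledgmentL
Sorted (with $ < everything):
  sorted[0] = $acknowledgmentL
  sorted[1] = L$acknowledgment
  sorted[2] = acknowledgmentL$
  sorted[3] = cknowledgmentL$a
  sorted[4] = dgmentL$acknowle
  sorted[5] = edgmentL$acknowl
  sorted[6] = entL$acknowledgm
  sorted[7] = gmentL$acknowled
  sorted[8] = knowledgmentL$ac
  sorted[9] = ledgmentL$acknow
  sorted[10] = mentL$acknowledg
  sorted[11] = nowledgmentL$ack
  sorted[12] = ntL$acknowledgme
  sorted[13] = owledgmentL$ackn
  sorted[14] = tL$acknowledgmen
  sorted[15] = wledgmentL$ackno
sorted[10] = mentL$acknowledg

Answer: mentL$acknowledg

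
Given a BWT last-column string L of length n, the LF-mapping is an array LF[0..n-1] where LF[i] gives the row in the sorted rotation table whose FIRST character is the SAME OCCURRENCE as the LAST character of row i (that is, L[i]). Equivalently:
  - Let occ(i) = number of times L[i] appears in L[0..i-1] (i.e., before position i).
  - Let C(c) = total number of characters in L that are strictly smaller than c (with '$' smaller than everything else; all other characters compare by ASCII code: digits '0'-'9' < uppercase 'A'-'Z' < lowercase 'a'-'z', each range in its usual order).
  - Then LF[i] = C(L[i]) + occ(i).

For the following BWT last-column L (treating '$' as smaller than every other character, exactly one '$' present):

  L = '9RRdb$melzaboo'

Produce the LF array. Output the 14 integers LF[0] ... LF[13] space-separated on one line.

Answer: 1 2 3 7 5 0 10 8 9 13 4 6 11 12

Derivation:
Char counts: '$':1, '9':1, 'R':2, 'a':1, 'b':2, 'd':1, 'e':1, 'l':1, 'm':1, 'o':2, 'z':1
C (first-col start): C('$')=0, C('9')=1, C('R')=2, C('a')=4, C('b')=5, C('d')=7, C('e')=8, C('l')=9, C('m')=10, C('o')=11, C('z')=13
L[0]='9': occ=0, LF[0]=C('9')+0=1+0=1
L[1]='R': occ=0, LF[1]=C('R')+0=2+0=2
L[2]='R': occ=1, LF[2]=C('R')+1=2+1=3
L[3]='d': occ=0, LF[3]=C('d')+0=7+0=7
L[4]='b': occ=0, LF[4]=C('b')+0=5+0=5
L[5]='$': occ=0, LF[5]=C('$')+0=0+0=0
L[6]='m': occ=0, LF[6]=C('m')+0=10+0=10
L[7]='e': occ=0, LF[7]=C('e')+0=8+0=8
L[8]='l': occ=0, LF[8]=C('l')+0=9+0=9
L[9]='z': occ=0, LF[9]=C('z')+0=13+0=13
L[10]='a': occ=0, LF[10]=C('a')+0=4+0=4
L[11]='b': occ=1, LF[11]=C('b')+1=5+1=6
L[12]='o': occ=0, LF[12]=C('o')+0=11+0=11
L[13]='o': occ=1, LF[13]=C('o')+1=11+1=12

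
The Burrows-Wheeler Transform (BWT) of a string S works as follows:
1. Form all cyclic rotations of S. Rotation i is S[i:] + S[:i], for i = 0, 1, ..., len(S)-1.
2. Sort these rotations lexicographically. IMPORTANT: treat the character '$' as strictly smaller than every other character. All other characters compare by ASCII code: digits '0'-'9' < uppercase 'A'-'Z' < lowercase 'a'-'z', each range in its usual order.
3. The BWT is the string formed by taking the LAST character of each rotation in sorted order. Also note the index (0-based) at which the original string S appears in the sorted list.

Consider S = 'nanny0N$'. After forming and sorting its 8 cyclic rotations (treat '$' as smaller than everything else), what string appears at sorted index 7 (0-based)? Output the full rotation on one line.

All 8 rotations (rotation i = S[i:]+S[:i]):
  rot[0] = nanny0N$
  rot[1] = anny0N$n
  rot[2] = nny0N$na
  rot[3] = ny0N$nan
  rot[4] = y0N$nann
  rot[5] = 0N$nanny
  rot[6] = N$nanny0
  rot[7] = $nanny0N
Sorted (with $ < everything):
  sorted[0] = $nanny0N
  sorted[1] = 0N$nanny
  sorted[2] = N$nanny0
  sorted[3] = anny0N$n
  sorted[4] = nanny0N$
  sorted[5] = nny0N$na
  sorted[6] = ny0N$nan
  sorted[7] = y0N$nann
sorted[7] = y0N$nann

Answer: y0N$nann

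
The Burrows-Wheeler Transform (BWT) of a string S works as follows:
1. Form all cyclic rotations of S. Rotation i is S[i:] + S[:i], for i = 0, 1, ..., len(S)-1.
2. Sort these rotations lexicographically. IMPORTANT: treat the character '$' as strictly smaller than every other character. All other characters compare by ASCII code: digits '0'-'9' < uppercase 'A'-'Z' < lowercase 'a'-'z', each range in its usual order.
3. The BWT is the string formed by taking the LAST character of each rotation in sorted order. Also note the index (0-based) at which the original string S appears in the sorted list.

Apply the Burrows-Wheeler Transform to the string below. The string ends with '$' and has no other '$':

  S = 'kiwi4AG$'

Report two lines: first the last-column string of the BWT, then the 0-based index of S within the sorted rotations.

Answer: Gi4Awk$i
6

Derivation:
All 8 rotations (rotation i = S[i:]+S[:i]):
  rot[0] = kiwi4AG$
  rot[1] = iwi4AG$k
  rot[2] = wi4AG$ki
  rot[3] = i4AG$kiw
  rot[4] = 4AG$kiwi
  rot[5] = AG$kiwi4
  rot[6] = G$kiwi4A
  rot[7] = $kiwi4AG
Sorted (with $ < everything):
  sorted[0] = $kiwi4AG  (last char: 'G')
  sorted[1] = 4AG$kiwi  (last char: 'i')
  sorted[2] = AG$kiwi4  (last char: '4')
  sorted[3] = G$kiwi4A  (last char: 'A')
  sorted[4] = i4AG$kiw  (last char: 'w')
  sorted[5] = iwi4AG$k  (last char: 'k')
  sorted[6] = kiwi4AG$  (last char: '$')
  sorted[7] = wi4AG$ki  (last char: 'i')
Last column: Gi4Awk$i
Original string S is at sorted index 6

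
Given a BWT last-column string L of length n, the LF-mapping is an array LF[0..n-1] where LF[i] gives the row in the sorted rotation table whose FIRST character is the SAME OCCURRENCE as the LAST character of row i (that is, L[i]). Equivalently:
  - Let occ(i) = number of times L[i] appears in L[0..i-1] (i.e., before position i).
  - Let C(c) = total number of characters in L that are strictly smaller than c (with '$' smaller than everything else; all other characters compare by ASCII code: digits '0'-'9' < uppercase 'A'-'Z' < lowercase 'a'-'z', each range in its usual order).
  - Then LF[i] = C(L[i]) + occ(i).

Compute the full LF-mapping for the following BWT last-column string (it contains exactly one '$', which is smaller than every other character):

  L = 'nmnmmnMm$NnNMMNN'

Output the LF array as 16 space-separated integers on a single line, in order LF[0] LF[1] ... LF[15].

Char counts: '$':1, 'M':3, 'N':4, 'm':4, 'n':4
C (first-col start): C('$')=0, C('M')=1, C('N')=4, C('m')=8, C('n')=12
L[0]='n': occ=0, LF[0]=C('n')+0=12+0=12
L[1]='m': occ=0, LF[1]=C('m')+0=8+0=8
L[2]='n': occ=1, LF[2]=C('n')+1=12+1=13
L[3]='m': occ=1, LF[3]=C('m')+1=8+1=9
L[4]='m': occ=2, LF[4]=C('m')+2=8+2=10
L[5]='n': occ=2, LF[5]=C('n')+2=12+2=14
L[6]='M': occ=0, LF[6]=C('M')+0=1+0=1
L[7]='m': occ=3, LF[7]=C('m')+3=8+3=11
L[8]='$': occ=0, LF[8]=C('$')+0=0+0=0
L[9]='N': occ=0, LF[9]=C('N')+0=4+0=4
L[10]='n': occ=3, LF[10]=C('n')+3=12+3=15
L[11]='N': occ=1, LF[11]=C('N')+1=4+1=5
L[12]='M': occ=1, LF[12]=C('M')+1=1+1=2
L[13]='M': occ=2, LF[13]=C('M')+2=1+2=3
L[14]='N': occ=2, LF[14]=C('N')+2=4+2=6
L[15]='N': occ=3, LF[15]=C('N')+3=4+3=7

Answer: 12 8 13 9 10 14 1 11 0 4 15 5 2 3 6 7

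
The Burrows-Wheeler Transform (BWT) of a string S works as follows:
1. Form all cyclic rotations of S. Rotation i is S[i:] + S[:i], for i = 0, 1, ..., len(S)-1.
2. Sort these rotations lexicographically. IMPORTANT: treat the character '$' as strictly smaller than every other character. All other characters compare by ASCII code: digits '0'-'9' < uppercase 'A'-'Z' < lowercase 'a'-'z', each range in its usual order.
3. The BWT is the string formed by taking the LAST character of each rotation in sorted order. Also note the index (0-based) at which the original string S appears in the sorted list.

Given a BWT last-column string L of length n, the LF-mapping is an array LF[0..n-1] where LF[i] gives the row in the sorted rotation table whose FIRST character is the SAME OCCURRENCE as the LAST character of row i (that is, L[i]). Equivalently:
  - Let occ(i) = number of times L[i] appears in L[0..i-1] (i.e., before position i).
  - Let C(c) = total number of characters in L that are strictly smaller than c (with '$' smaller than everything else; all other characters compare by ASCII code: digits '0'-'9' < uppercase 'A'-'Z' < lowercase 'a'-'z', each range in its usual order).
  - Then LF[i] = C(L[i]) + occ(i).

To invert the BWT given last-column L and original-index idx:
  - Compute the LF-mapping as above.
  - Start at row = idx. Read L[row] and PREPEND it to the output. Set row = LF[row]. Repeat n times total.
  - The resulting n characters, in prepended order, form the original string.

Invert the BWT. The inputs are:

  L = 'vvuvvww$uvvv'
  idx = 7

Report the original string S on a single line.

Answer: vvwvvuuvwvv$

Derivation:
LF mapping: 3 4 1 5 6 10 11 0 2 7 8 9
Walk LF starting at row 7, prepending L[row]:
  step 1: row=7, L[7]='$', prepend. Next row=LF[7]=0
  step 2: row=0, L[0]='v', prepend. Next row=LF[0]=3
  step 3: row=3, L[3]='v', prepend. Next row=LF[3]=5
  step 4: row=5, L[5]='w', prepend. Next row=LF[5]=10
  step 5: row=10, L[10]='v', prepend. Next row=LF[10]=8
  step 6: row=8, L[8]='u', prepend. Next row=LF[8]=2
  step 7: row=2, L[2]='u', prepend. Next row=LF[2]=1
  step 8: row=1, L[1]='v', prepend. Next row=LF[1]=4
  step 9: row=4, L[4]='v', prepend. Next row=LF[4]=6
  step 10: row=6, L[6]='w', prepend. Next row=LF[6]=11
  step 11: row=11, L[11]='v', prepend. Next row=LF[11]=9
  step 12: row=9, L[9]='v', prepend. Next row=LF[9]=7
Reversed output: vvwvvuuvwvv$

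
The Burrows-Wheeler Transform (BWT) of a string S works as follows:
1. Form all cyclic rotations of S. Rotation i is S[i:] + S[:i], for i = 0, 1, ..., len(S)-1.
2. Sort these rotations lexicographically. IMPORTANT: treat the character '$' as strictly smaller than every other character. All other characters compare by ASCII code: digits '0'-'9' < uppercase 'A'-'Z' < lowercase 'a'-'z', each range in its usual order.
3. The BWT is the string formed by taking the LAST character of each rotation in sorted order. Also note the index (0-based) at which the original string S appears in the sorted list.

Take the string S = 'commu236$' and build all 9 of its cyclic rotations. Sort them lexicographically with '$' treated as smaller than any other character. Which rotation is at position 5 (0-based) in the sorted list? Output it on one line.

All 9 rotations (rotation i = S[i:]+S[:i]):
  rot[0] = commu236$
  rot[1] = ommu236$c
  rot[2] = mmu236$co
  rot[3] = mu236$com
  rot[4] = u236$comm
  rot[5] = 236$commu
  rot[6] = 36$commu2
  rot[7] = 6$commu23
  rot[8] = $commu236
Sorted (with $ < everything):
  sorted[0] = $commu236
  sorted[1] = 236$commu
  sorted[2] = 36$commu2
  sorted[3] = 6$commu23
  sorted[4] = commu236$
  sorted[5] = mmu236$co
  sorted[6] = mu236$com
  sorted[7] = ommu236$c
  sorted[8] = u236$comm
sorted[5] = mmu236$co

Answer: mmu236$co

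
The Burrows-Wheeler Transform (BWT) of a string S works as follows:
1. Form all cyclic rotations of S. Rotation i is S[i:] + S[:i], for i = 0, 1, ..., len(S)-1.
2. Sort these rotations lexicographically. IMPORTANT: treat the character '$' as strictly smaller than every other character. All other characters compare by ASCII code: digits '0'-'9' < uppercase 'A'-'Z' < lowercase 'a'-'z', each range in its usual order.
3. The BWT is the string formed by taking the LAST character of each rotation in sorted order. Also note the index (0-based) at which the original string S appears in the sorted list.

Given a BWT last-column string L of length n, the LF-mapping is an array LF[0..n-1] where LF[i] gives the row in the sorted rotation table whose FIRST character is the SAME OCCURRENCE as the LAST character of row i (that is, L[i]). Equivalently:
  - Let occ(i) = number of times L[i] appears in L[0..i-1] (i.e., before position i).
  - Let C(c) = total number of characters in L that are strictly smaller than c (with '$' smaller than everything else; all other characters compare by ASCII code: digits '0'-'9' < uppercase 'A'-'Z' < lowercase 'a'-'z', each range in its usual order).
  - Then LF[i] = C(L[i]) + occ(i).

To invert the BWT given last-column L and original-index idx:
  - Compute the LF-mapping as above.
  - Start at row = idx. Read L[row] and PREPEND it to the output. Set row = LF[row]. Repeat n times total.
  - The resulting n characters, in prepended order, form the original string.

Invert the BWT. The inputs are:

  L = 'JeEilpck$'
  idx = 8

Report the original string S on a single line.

Answer: pickleEJ$

Derivation:
LF mapping: 2 4 1 5 7 8 3 6 0
Walk LF starting at row 8, prepending L[row]:
  step 1: row=8, L[8]='$', prepend. Next row=LF[8]=0
  step 2: row=0, L[0]='J', prepend. Next row=LF[0]=2
  step 3: row=2, L[2]='E', prepend. Next row=LF[2]=1
  step 4: row=1, L[1]='e', prepend. Next row=LF[1]=4
  step 5: row=4, L[4]='l', prepend. Next row=LF[4]=7
  step 6: row=7, L[7]='k', prepend. Next row=LF[7]=6
  step 7: row=6, L[6]='c', prepend. Next row=LF[6]=3
  step 8: row=3, L[3]='i', prepend. Next row=LF[3]=5
  step 9: row=5, L[5]='p', prepend. Next row=LF[5]=8
Reversed output: pickleEJ$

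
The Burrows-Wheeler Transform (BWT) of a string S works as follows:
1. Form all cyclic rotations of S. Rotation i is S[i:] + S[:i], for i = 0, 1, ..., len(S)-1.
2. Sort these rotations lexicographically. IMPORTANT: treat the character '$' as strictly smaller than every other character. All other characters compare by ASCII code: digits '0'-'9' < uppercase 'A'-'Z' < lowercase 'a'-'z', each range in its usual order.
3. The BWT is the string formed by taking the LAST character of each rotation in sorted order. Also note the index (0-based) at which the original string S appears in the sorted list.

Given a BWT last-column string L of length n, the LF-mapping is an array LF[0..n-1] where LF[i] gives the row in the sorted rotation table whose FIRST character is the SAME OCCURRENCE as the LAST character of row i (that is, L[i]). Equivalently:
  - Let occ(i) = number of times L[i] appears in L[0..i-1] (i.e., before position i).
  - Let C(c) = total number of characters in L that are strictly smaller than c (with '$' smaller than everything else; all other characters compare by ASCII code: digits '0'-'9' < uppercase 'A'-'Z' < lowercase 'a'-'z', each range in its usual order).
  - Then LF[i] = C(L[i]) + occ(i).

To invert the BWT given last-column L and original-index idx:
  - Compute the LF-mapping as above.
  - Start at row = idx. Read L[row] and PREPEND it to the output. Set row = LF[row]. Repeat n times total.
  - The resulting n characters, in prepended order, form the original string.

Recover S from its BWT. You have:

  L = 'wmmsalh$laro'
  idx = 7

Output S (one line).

LF mapping: 11 6 7 10 1 4 3 0 5 2 9 8
Walk LF starting at row 7, prepending L[row]:
  step 1: row=7, L[7]='$', prepend. Next row=LF[7]=0
  step 2: row=0, L[0]='w', prepend. Next row=LF[0]=11
  step 3: row=11, L[11]='o', prepend. Next row=LF[11]=8
  step 4: row=8, L[8]='l', prepend. Next row=LF[8]=5
  step 5: row=5, L[5]='l', prepend. Next row=LF[5]=4
  step 6: row=4, L[4]='a', prepend. Next row=LF[4]=1
  step 7: row=1, L[1]='m', prepend. Next row=LF[1]=6
  step 8: row=6, L[6]='h', prepend. Next row=LF[6]=3
  step 9: row=3, L[3]='s', prepend. Next row=LF[3]=10
  step 10: row=10, L[10]='r', prepend. Next row=LF[10]=9
  step 11: row=9, L[9]='a', prepend. Next row=LF[9]=2
  step 12: row=2, L[2]='m', prepend. Next row=LF[2]=7
Reversed output: marshmallow$

Answer: marshmallow$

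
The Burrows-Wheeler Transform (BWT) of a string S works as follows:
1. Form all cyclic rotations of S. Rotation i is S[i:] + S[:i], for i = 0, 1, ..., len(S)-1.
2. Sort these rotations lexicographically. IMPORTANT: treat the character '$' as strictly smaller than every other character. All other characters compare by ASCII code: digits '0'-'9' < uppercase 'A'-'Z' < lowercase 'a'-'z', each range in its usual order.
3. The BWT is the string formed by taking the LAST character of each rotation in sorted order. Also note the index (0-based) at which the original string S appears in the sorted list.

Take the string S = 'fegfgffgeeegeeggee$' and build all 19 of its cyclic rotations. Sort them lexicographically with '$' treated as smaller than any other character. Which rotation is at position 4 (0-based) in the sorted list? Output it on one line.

Answer: eegeeggee$fegfgffge

Derivation:
All 19 rotations (rotation i = S[i:]+S[:i]):
  rot[0] = fegfgffgeeegeeggee$
  rot[1] = egfgffgeeegeeggee$f
  rot[2] = gfgffgeeegeeggee$fe
  rot[3] = fgffgeeegeeggee$feg
  rot[4] = gffgeeegeeggee$fegf
  rot[5] = ffgeeegeeggee$fegfg
  rot[6] = fgeeegeeggee$fegfgf
  rot[7] = geeegeeggee$fegfgff
  rot[8] = eeegeeggee$fegfgffg
  rot[9] = eegeeggee$fegfgffge
  rot[10] = egeeggee$fegfgffgee
  rot[11] = geeggee$fegfgffgeee
  rot[12] = eeggee$fegfgffgeeeg
  rot[13] = eggee$fegfgffgeeege
  rot[14] = ggee$fegfgffgeeegee
  rot[15] = gee$fegfgffgeeegeeg
  rot[16] = ee$fegfgffgeeegeegg
  rot[17] = e$fegfgffgeeegeegge
  rot[18] = $fegfgffgeeegeeggee
Sorted (with $ < everything):
  sorted[0] = $fegfgffgeeegeeggee
  sorted[1] = e$fegfgffgeeegeegge
  sorted[2] = ee$fegfgffgeeegeegg
  sorted[3] = eeegeeggee$fegfgffg
  sorted[4] = eegeeggee$fegfgffge
  sorted[5] = eeggee$fegfgffgeeeg
  sorted[6] = egeeggee$fegfgffgee
  sorted[7] = egfgffgeeegeeggee$f
  sorted[8] = eggee$fegfgffgeeege
  sorted[9] = fegfgffgeeegeeggee$
  sorted[10] = ffgeeegeeggee$fegfg
  sorted[11] = fgeeegeeggee$fegfgf
  sorted[12] = fgffgeeegeeggee$feg
  sorted[13] = gee$fegfgffgeeegeeg
  sorted[14] = geeegeeggee$fegfgff
  sorted[15] = geeggee$fegfgffgeee
  sorted[16] = gffgeeegeeggee$fegf
  sorted[17] = gfgffgeeegeeggee$fe
  sorted[18] = ggee$fegfgffgeeegee
sorted[4] = eegeeggee$fegfgffge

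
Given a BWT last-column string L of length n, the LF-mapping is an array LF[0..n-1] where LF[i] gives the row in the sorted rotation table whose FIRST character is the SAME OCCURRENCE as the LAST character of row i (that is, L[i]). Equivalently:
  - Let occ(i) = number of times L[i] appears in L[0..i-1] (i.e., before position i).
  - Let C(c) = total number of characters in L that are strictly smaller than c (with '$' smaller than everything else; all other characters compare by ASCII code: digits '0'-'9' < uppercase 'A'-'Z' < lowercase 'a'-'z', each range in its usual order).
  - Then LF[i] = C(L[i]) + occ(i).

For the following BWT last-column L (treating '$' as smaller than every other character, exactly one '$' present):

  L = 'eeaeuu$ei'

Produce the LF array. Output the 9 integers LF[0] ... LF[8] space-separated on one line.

Char counts: '$':1, 'a':1, 'e':4, 'i':1, 'u':2
C (first-col start): C('$')=0, C('a')=1, C('e')=2, C('i')=6, C('u')=7
L[0]='e': occ=0, LF[0]=C('e')+0=2+0=2
L[1]='e': occ=1, LF[1]=C('e')+1=2+1=3
L[2]='a': occ=0, LF[2]=C('a')+0=1+0=1
L[3]='e': occ=2, LF[3]=C('e')+2=2+2=4
L[4]='u': occ=0, LF[4]=C('u')+0=7+0=7
L[5]='u': occ=1, LF[5]=C('u')+1=7+1=8
L[6]='$': occ=0, LF[6]=C('$')+0=0+0=0
L[7]='e': occ=3, LF[7]=C('e')+3=2+3=5
L[8]='i': occ=0, LF[8]=C('i')+0=6+0=6

Answer: 2 3 1 4 7 8 0 5 6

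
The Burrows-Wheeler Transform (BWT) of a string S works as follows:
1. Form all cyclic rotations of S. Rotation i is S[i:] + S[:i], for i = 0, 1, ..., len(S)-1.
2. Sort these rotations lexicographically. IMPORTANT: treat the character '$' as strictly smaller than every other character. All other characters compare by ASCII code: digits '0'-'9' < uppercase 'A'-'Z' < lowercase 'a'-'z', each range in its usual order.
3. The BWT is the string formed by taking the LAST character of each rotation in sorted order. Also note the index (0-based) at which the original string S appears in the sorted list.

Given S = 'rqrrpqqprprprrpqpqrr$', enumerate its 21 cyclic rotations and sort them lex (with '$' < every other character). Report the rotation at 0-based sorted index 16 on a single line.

All 21 rotations (rotation i = S[i:]+S[:i]):
  rot[0] = rqrrpqqprprprrpqpqrr$
  rot[1] = qrrpqqprprprrpqpqrr$r
  rot[2] = rrpqqprprprrpqpqrr$rq
  rot[3] = rpqqprprprrpqpqrr$rqr
  rot[4] = pqqprprprrpqpqrr$rqrr
  rot[5] = qqprprprrpqpqrr$rqrrp
  rot[6] = qprprprrpqpqrr$rqrrpq
  rot[7] = prprprrpqpqrr$rqrrpqq
  rot[8] = rprprrpqpqrr$rqrrpqqp
  rot[9] = prprrpqpqrr$rqrrpqqpr
  rot[10] = rprrpqpqrr$rqrrpqqprp
  rot[11] = prrpqpqrr$rqrrpqqprpr
  rot[12] = rrpqpqrr$rqrrpqqprprp
  rot[13] = rpqpqrr$rqrrpqqprprpr
  rot[14] = pqpqrr$rqrrpqqprprprr
  rot[15] = qpqrr$rqrrpqqprprprrp
  rot[16] = pqrr$rqrrpqqprprprrpq
  rot[17] = qrr$rqrrpqqprprprrpqp
  rot[18] = rr$rqrrpqqprprprrpqpq
  rot[19] = r$rqrrpqqprprprrpqpqr
  rot[20] = $rqrrpqqprprprrpqpqrr
Sorted (with $ < everything):
  sorted[0] = $rqrrpqqprprprrpqpqrr
  sorted[1] = pqpqrr$rqrrpqqprprprr
  sorted[2] = pqqprprprrpqpqrr$rqrr
  sorted[3] = pqrr$rqrrpqqprprprrpq
  sorted[4] = prprprrpqpqrr$rqrrpqq
  sorted[5] = prprrpqpqrr$rqrrpqqpr
  sorted[6] = prrpqpqrr$rqrrpqqprpr
  sorted[7] = qpqrr$rqrrpqqprprprrp
  sorted[8] = qprprprrpqpqrr$rqrrpq
  sorted[9] = qqprprprrpqpqrr$rqrrp
  sorted[10] = qrr$rqrrpqqprprprrpqp
  sorted[11] = qrrpqqprprprrpqpqrr$r
  sorted[12] = r$rqrrpqqprprprrpqpqr
  sorted[13] = rpqpqrr$rqrrpqqprprpr
  sorted[14] = rpqqprprprrpqpqrr$rqr
  sorted[15] = rprprrpqpqrr$rqrrpqqp
  sorted[16] = rprrpqpqrr$rqrrpqqprp
  sorted[17] = rqrrpqqprprprrpqpqrr$
  sorted[18] = rr$rqrrpqqprprprrpqpq
  sorted[19] = rrpqpqrr$rqrrpqqprprp
  sorted[20] = rrpqqprprprrpqpqrr$rq
sorted[16] = rprrpqpqrr$rqrrpqqprp

Answer: rprrpqpqrr$rqrrpqqprp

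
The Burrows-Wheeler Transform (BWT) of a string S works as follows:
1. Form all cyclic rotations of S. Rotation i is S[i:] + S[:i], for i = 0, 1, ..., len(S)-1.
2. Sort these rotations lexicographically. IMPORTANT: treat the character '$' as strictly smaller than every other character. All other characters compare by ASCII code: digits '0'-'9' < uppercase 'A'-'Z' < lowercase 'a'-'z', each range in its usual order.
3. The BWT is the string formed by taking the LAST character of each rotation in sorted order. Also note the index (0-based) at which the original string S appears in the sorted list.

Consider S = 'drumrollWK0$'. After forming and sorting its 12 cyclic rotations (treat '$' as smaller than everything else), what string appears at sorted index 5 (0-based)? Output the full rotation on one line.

Answer: lWK0$drumrol

Derivation:
All 12 rotations (rotation i = S[i:]+S[:i]):
  rot[0] = drumrollWK0$
  rot[1] = rumrollWK0$d
  rot[2] = umrollWK0$dr
  rot[3] = mrollWK0$dru
  rot[4] = rollWK0$drum
  rot[5] = ollWK0$drumr
  rot[6] = llWK0$drumro
  rot[7] = lWK0$drumrol
  rot[8] = WK0$drumroll
  rot[9] = K0$drumrollW
  rot[10] = 0$drumrollWK
  rot[11] = $drumrollWK0
Sorted (with $ < everything):
  sorted[0] = $drumrollWK0
  sorted[1] = 0$drumrollWK
  sorted[2] = K0$drumrollW
  sorted[3] = WK0$drumroll
  sorted[4] = drumrollWK0$
  sorted[5] = lWK0$drumrol
  sorted[6] = llWK0$drumro
  sorted[7] = mrollWK0$dru
  sorted[8] = ollWK0$drumr
  sorted[9] = rollWK0$drum
  sorted[10] = rumrollWK0$d
  sorted[11] = umrollWK0$dr
sorted[5] = lWK0$drumrol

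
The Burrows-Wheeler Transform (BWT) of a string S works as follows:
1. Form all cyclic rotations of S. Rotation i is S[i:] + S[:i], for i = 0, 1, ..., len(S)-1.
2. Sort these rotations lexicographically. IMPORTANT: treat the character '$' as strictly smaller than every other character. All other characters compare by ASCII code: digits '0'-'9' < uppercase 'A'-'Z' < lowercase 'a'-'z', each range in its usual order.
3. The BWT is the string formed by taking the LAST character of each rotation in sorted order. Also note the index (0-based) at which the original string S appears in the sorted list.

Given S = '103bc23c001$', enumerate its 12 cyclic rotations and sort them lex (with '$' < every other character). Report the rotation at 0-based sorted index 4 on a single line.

All 12 rotations (rotation i = S[i:]+S[:i]):
  rot[0] = 103bc23c001$
  rot[1] = 03bc23c001$1
  rot[2] = 3bc23c001$10
  rot[3] = bc23c001$103
  rot[4] = c23c001$103b
  rot[5] = 23c001$103bc
  rot[6] = 3c001$103bc2
  rot[7] = c001$103bc23
  rot[8] = 001$103bc23c
  rot[9] = 01$103bc23c0
  rot[10] = 1$103bc23c00
  rot[11] = $103bc23c001
Sorted (with $ < everything):
  sorted[0] = $103bc23c001
  sorted[1] = 001$103bc23c
  sorted[2] = 01$103bc23c0
  sorted[3] = 03bc23c001$1
  sorted[4] = 1$103bc23c00
  sorted[5] = 103bc23c001$
  sorted[6] = 23c001$103bc
  sorted[7] = 3bc23c001$10
  sorted[8] = 3c001$103bc2
  sorted[9] = bc23c001$103
  sorted[10] = c001$103bc23
  sorted[11] = c23c001$103b
sorted[4] = 1$103bc23c00

Answer: 1$103bc23c00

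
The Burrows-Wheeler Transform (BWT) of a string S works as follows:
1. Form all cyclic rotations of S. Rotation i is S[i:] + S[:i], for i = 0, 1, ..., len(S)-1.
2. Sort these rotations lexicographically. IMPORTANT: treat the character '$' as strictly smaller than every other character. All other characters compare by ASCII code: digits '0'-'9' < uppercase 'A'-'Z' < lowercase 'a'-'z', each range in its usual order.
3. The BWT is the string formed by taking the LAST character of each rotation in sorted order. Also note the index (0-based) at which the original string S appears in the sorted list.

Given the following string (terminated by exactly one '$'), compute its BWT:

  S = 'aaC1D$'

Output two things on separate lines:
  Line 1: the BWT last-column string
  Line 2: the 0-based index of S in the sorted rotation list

All 6 rotations (rotation i = S[i:]+S[:i]):
  rot[0] = aaC1D$
  rot[1] = aC1D$a
  rot[2] = C1D$aa
  rot[3] = 1D$aaC
  rot[4] = D$aaC1
  rot[5] = $aaC1D
Sorted (with $ < everything):
  sorted[0] = $aaC1D  (last char: 'D')
  sorted[1] = 1D$aaC  (last char: 'C')
  sorted[2] = C1D$aa  (last char: 'a')
  sorted[3] = D$aaC1  (last char: '1')
  sorted[4] = aC1D$a  (last char: 'a')
  sorted[5] = aaC1D$  (last char: '$')
Last column: DCa1a$
Original string S is at sorted index 5

Answer: DCa1a$
5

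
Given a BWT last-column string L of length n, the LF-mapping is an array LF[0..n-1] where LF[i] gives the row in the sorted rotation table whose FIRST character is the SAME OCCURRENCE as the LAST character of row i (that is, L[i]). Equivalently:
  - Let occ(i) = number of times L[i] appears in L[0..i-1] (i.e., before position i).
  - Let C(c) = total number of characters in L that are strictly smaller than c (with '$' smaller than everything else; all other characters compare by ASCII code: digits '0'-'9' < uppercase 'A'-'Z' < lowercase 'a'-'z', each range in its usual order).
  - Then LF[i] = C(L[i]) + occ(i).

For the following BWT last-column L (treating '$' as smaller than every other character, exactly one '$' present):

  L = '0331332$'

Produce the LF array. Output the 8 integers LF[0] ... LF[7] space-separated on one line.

Answer: 1 4 5 2 6 7 3 0

Derivation:
Char counts: '$':1, '0':1, '1':1, '2':1, '3':4
C (first-col start): C('$')=0, C('0')=1, C('1')=2, C('2')=3, C('3')=4
L[0]='0': occ=0, LF[0]=C('0')+0=1+0=1
L[1]='3': occ=0, LF[1]=C('3')+0=4+0=4
L[2]='3': occ=1, LF[2]=C('3')+1=4+1=5
L[3]='1': occ=0, LF[3]=C('1')+0=2+0=2
L[4]='3': occ=2, LF[4]=C('3')+2=4+2=6
L[5]='3': occ=3, LF[5]=C('3')+3=4+3=7
L[6]='2': occ=0, LF[6]=C('2')+0=3+0=3
L[7]='$': occ=0, LF[7]=C('$')+0=0+0=0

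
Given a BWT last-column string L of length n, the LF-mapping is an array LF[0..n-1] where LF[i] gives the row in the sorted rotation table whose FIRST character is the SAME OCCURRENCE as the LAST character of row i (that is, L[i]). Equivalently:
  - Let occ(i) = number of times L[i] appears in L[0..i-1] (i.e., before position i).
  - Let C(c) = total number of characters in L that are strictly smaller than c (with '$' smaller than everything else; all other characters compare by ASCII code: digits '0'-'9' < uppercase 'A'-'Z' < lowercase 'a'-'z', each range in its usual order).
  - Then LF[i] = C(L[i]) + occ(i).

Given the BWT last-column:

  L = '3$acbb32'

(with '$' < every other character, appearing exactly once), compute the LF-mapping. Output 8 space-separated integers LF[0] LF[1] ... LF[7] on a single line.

Char counts: '$':1, '2':1, '3':2, 'a':1, 'b':2, 'c':1
C (first-col start): C('$')=0, C('2')=1, C('3')=2, C('a')=4, C('b')=5, C('c')=7
L[0]='3': occ=0, LF[0]=C('3')+0=2+0=2
L[1]='$': occ=0, LF[1]=C('$')+0=0+0=0
L[2]='a': occ=0, LF[2]=C('a')+0=4+0=4
L[3]='c': occ=0, LF[3]=C('c')+0=7+0=7
L[4]='b': occ=0, LF[4]=C('b')+0=5+0=5
L[5]='b': occ=1, LF[5]=C('b')+1=5+1=6
L[6]='3': occ=1, LF[6]=C('3')+1=2+1=3
L[7]='2': occ=0, LF[7]=C('2')+0=1+0=1

Answer: 2 0 4 7 5 6 3 1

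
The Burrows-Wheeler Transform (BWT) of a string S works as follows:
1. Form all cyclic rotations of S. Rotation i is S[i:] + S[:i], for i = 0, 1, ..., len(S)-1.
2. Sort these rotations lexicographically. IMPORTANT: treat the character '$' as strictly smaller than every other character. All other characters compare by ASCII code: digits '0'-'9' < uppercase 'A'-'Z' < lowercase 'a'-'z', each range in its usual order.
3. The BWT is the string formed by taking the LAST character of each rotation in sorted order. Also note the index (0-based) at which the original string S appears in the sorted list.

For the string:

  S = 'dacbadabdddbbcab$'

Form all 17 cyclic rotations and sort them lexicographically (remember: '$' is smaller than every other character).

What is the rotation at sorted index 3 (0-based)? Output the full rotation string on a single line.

All 17 rotations (rotation i = S[i:]+S[:i]):
  rot[0] = dacbadabdddbbcab$
  rot[1] = acbadabdddbbcab$d
  rot[2] = cbadabdddbbcab$da
  rot[3] = badabdddbbcab$dac
  rot[4] = adabdddbbcab$dacb
  rot[5] = dabdddbbcab$dacba
  rot[6] = abdddbbcab$dacbad
  rot[7] = bdddbbcab$dacbada
  rot[8] = dddbbcab$dacbadab
  rot[9] = ddbbcab$dacbadabd
  rot[10] = dbbcab$dacbadabdd
  rot[11] = bbcab$dacbadabddd
  rot[12] = bcab$dacbadabdddb
  rot[13] = cab$dacbadabdddbb
  rot[14] = ab$dacbadabdddbbc
  rot[15] = b$dacbadabdddbbca
  rot[16] = $dacbadabdddbbcab
Sorted (with $ < everything):
  sorted[0] = $dacbadabdddbbcab
  sorted[1] = ab$dacbadabdddbbc
  sorted[2] = abdddbbcab$dacbad
  sorted[3] = acbadabdddbbcab$d
  sorted[4] = adabdddbbcab$dacb
  sorted[5] = b$dacbadabdddbbca
  sorted[6] = badabdddbbcab$dac
  sorted[7] = bbcab$dacbadabddd
  sorted[8] = bcab$dacbadabdddb
  sorted[9] = bdddbbcab$dacbada
  sorted[10] = cab$dacbadabdddbb
  sorted[11] = cbadabdddbbcab$da
  sorted[12] = dabdddbbcab$dacba
  sorted[13] = dacbadabdddbbcab$
  sorted[14] = dbbcab$dacbadabdd
  sorted[15] = ddbbcab$dacbadabd
  sorted[16] = dddbbcab$dacbadab
sorted[3] = acbadabdddbbcab$d

Answer: acbadabdddbbcab$d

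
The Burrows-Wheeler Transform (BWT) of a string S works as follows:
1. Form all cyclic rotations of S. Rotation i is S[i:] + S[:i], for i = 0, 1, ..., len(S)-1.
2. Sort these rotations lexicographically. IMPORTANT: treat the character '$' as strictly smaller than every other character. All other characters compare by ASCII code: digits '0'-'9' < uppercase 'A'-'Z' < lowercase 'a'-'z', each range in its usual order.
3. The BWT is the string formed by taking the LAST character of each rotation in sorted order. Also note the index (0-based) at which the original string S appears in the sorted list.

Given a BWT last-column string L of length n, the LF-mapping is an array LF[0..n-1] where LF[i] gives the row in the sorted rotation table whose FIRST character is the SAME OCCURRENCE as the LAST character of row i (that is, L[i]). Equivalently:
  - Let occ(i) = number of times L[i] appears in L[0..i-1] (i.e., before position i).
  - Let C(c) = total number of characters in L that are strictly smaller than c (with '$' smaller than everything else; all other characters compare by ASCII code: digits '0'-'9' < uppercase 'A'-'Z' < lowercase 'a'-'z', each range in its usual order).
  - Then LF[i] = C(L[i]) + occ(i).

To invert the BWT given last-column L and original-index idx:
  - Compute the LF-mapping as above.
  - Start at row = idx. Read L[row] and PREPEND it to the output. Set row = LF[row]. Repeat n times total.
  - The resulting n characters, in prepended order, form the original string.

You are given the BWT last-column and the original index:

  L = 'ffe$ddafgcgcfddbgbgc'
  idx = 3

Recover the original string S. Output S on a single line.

Answer: bgdfdcdfacgggdcebff$

Derivation:
LF mapping: 12 13 11 0 7 8 1 14 16 4 17 5 15 9 10 2 18 3 19 6
Walk LF starting at row 3, prepending L[row]:
  step 1: row=3, L[3]='$', prepend. Next row=LF[3]=0
  step 2: row=0, L[0]='f', prepend. Next row=LF[0]=12
  step 3: row=12, L[12]='f', prepend. Next row=LF[12]=15
  step 4: row=15, L[15]='b', prepend. Next row=LF[15]=2
  step 5: row=2, L[2]='e', prepend. Next row=LF[2]=11
  step 6: row=11, L[11]='c', prepend. Next row=LF[11]=5
  step 7: row=5, L[5]='d', prepend. Next row=LF[5]=8
  step 8: row=8, L[8]='g', prepend. Next row=LF[8]=16
  step 9: row=16, L[16]='g', prepend. Next row=LF[16]=18
  step 10: row=18, L[18]='g', prepend. Next row=LF[18]=19
  step 11: row=19, L[19]='c', prepend. Next row=LF[19]=6
  step 12: row=6, L[6]='a', prepend. Next row=LF[6]=1
  step 13: row=1, L[1]='f', prepend. Next row=LF[1]=13
  step 14: row=13, L[13]='d', prepend. Next row=LF[13]=9
  step 15: row=9, L[9]='c', prepend. Next row=LF[9]=4
  step 16: row=4, L[4]='d', prepend. Next row=LF[4]=7
  step 17: row=7, L[7]='f', prepend. Next row=LF[7]=14
  step 18: row=14, L[14]='d', prepend. Next row=LF[14]=10
  step 19: row=10, L[10]='g', prepend. Next row=LF[10]=17
  step 20: row=17, L[17]='b', prepend. Next row=LF[17]=3
Reversed output: bgdfdcdfacgggdcebff$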